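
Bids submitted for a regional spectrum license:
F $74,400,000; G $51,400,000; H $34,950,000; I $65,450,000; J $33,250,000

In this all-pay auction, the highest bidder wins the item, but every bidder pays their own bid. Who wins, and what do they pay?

F pays $74,400,000

Bids in order: 74,400,000 (F) > 65,450,000 (I) > 51,400,000 (G) > 34,950,000 (H) > 33,250,000 (J)
F is highest and takes the item; every bidder forfeits their bid.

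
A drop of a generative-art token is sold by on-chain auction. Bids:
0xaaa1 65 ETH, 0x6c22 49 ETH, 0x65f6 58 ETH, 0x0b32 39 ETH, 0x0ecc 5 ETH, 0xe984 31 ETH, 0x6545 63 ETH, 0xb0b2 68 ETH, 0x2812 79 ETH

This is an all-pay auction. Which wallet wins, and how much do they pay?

0x2812 pays 79 ETH

Sorting bids: 79 (0x2812) > 68 (0xb0b2) > 65 (0xaaa1) > 63 (0x6545) > 58 (0x65f6) > 49 (0x6c22) > …
0x2812 wins with the top bid; all bids are sunk regardless.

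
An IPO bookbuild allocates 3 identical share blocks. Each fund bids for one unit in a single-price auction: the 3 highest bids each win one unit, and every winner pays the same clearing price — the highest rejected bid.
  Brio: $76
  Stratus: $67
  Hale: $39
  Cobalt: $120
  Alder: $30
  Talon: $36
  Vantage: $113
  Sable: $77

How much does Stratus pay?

Sorting: 120 (Cobalt), 113 (Vantage), 77 (Sable), 76 (Brio), 67 (Stratus), …
Winners (3 units): Cobalt, Vantage, Sable.
Clearing price = highest rejected bid = $76.
Stratus does not win → pays $0.

Stratus pays $0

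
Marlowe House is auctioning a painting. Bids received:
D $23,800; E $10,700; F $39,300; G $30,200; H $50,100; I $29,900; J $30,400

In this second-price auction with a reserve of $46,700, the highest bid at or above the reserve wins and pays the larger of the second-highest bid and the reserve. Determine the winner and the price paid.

H pays $46,700

Sorting bids: 50,100 (H) > 39,300 (F) > 30,400 (J) > 30,200 (G) > 29,900 (I) > 23,800 (D) > …
Highest eligible bid: H at $50,100.
max(second-highest $39,300, reserve $46,700) = $46,700.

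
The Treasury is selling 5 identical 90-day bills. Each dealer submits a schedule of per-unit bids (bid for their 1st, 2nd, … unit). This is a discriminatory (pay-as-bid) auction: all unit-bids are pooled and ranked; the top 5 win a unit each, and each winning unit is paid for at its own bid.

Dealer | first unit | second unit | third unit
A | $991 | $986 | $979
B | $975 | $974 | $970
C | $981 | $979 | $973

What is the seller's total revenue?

Pooled unit-bids ranked (top 5): 991 (A-1), 986 (A-2), 981 (C-1), 979 (A-3), 979 (C-2)
Next rejected bid: $975 (not a price — pay-as-bid).
Each winning unit pays its own bid.
Revenue = 991 + 986 + 981 + 979 + 979 = $4,916.

Total revenue: $4,916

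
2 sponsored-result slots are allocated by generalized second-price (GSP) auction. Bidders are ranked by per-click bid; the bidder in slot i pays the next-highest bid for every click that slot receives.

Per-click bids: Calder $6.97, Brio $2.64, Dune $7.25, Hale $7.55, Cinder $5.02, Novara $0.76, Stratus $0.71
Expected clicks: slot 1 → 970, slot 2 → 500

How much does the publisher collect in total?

Total revenue: $10517.50

Ranked by bid: $7.55 (Hale) > $7.25 (Dune) > $6.97 (Calder) > …
Slot 1: Hale pays $7.25 × 970 = $7032.50
Slot 2: Dune pays $6.97 × 500 = $3485.00
Total = $10517.50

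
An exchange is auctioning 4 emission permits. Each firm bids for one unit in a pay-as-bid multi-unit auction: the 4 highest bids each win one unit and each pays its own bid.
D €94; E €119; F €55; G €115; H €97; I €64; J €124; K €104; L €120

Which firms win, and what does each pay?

Ordering the bids: 124 (J), 120 (L), 119 (E), 115 (G), 104 (K), 97 (H), …
Top 4: J, L, E, G.
Each winner pays its own bid: J €124, L €120, E €119, G €115.

J €124, L €120, E €119, G €115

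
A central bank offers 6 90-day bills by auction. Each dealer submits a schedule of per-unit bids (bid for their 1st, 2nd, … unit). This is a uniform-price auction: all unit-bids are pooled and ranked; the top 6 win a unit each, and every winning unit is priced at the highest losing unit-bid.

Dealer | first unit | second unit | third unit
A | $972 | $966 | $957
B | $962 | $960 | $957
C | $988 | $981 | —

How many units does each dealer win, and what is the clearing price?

Merging the schedules and taking the best 6: 988 (C-1), 981 (C-2), 972 (A-1), 966 (A-2), 962 (B-1), 960 (B-2)
Highest rejected unit-bid = $957.
Allocation: A 2, B 2, C 2.

A 2, B 2, C 2; clearing price $957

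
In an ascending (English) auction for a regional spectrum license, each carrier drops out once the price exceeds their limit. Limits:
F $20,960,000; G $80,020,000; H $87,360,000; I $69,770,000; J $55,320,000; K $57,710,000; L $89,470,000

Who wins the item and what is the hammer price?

L wins at $87,360,000

Sorting limits: 89,470,000 (L) > 87,360,000 (H) > 80,020,000 (G) > 69,770,000 (I) > 57,710,000 (K) > 55,320,000 (J) > …
Once the price passes $87,360,000, only L is left; the hammer falls at H's limit of $87,360,000.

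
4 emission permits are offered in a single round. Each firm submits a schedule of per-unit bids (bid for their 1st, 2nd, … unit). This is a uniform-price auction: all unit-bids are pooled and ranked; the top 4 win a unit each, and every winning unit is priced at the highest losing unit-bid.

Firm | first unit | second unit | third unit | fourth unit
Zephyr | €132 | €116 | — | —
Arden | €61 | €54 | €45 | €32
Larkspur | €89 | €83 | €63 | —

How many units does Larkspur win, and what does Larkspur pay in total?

Pooled unit-bids ranked (top 4): 132 (Zephyr-1), 116 (Zephyr-2), 89 (Larkspur-1), 83 (Larkspur-2)
First bid not allocated: €63.
Larkspur wins 2 unit(s) at €63 each.

Larkspur: 2 units, pays €126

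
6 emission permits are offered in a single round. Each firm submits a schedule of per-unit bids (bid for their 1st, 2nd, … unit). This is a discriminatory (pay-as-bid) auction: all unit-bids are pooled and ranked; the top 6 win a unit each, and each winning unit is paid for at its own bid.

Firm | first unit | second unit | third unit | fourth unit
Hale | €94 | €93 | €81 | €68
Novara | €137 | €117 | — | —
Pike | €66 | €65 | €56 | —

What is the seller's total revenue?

Total revenue: €590

All unit-bids, highest first — top 6: 137 (Novara-1), 117 (Novara-2), 94 (Hale-1), 93 (Hale-2), 81 (Hale-3), 68 (Hale-4)
Next rejected bid: €66 (not a price — pay-as-bid).
Each winning unit pays its own bid.
Revenue = 137 + 117 + 94 + 93 + 81 + 68 = €590.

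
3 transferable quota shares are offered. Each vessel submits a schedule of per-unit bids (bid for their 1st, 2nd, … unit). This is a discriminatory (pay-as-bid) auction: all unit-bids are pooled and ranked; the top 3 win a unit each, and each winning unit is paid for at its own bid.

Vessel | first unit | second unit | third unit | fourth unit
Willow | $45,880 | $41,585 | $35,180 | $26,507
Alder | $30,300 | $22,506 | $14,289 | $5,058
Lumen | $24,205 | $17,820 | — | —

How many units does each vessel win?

Pooled unit-bids ranked (top 3): 45,880 (Willow-1), 41,585 (Willow-2), 35,180 (Willow-3)
Next rejected bid: $30,300 (not a price — pay-as-bid).
Allocation: Willow 3.

Willow 3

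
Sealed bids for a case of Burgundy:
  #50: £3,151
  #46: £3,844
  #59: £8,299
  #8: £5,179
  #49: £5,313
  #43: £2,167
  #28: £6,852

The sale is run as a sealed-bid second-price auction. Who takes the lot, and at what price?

#59 pays £6,852

Rule: the highest bidder wins and pays the second-highest bid.
Sorting bids: 8,299 (#59) > 6,852 (#28) > 5,313 (#49) > 5,179 (#8) > 3,844 (#46) > 3,151 (#50) > …
#59 is highest; pays the second-highest bid, £6,852.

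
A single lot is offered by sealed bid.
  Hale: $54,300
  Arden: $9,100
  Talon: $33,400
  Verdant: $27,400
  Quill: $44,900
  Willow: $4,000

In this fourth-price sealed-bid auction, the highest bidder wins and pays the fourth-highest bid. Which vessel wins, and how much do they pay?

Rule: the highest bidder wins and pays the fourth-highest bid.
Bids ranked: 54,300 (Hale) > 44,900 (Quill) > 33,400 (Talon) > 27,400 (Verdant) > 9,100 (Arden) > 4,000 (Willow)
Hale wins; payment is bid #4 in the ranking = $27,400.

Hale pays $27,400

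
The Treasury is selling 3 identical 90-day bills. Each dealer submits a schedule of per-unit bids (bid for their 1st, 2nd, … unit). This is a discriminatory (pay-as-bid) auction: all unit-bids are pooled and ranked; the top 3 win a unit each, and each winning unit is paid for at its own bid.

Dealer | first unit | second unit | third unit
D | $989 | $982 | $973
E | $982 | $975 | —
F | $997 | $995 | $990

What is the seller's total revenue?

Merging the schedules and taking the best 3: 997 (F-1), 995 (F-2), 990 (F-3)
Next rejected bid: $989 (not a price — pay-as-bid).
Each winning unit pays its own bid.
Revenue = 997 + 995 + 990 = $2,982.

Total revenue: $2,982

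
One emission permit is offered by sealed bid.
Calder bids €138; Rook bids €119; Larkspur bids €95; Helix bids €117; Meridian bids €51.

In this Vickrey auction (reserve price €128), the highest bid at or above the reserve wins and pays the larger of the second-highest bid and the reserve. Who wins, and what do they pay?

Bids ranked: 138 (Calder) > 119 (Rook) > 117 (Helix) > 95 (Larkspur) > 51 (Meridian)
Calder has the top bid at or above the reserve (€138).
Second-highest bid €119 is below the reserve €128, so the reserve binds → payment €128.

Calder pays €128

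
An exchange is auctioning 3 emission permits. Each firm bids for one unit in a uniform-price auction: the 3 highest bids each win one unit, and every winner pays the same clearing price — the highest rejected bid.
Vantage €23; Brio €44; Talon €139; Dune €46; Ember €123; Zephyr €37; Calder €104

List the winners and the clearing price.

Talon, Ember, Calder; each pays €46

Sorting: 139 (Talon), 123 (Ember), 104 (Calder), 46 (Dune), 44 (Brio), …
Winners (3 units): Talon, Ember, Calder.
Clearing price = highest rejected bid = €46.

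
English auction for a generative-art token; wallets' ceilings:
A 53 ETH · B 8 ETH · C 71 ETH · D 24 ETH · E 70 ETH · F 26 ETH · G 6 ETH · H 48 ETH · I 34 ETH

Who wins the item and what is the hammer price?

Open ascending-bid auction: the price rises until one bidder remains; the winner pays the price at which the last rival dropped out.
Sorting limits: 71 (C) > 70 (E) > 53 (A) > 48 (H) > 34 (I) > 26 (F) > …
Bidding ends when E exits at 70 ETH; C takes it.

C wins at 70 ETH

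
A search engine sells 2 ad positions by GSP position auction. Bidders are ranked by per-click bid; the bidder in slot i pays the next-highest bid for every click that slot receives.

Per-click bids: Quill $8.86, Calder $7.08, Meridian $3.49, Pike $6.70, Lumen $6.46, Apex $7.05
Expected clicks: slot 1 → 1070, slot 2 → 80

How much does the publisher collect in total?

Sorting advertisers: $8.86 (Quill) > $7.08 (Calder) > $7.05 (Apex) > …
Slot 1: Quill pays $7.08 × 1070 = $7575.60
Slot 2: Calder pays $7.05 × 80 = $564.00
Total = $8139.60

Total revenue: $8139.60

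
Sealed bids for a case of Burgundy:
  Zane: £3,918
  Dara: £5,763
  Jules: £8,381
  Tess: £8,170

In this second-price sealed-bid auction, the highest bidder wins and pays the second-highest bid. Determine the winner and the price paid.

Bids in order: 8,381 (Jules) > 8,170 (Tess) > 5,763 (Dara) > 3,918 (Zane)
Jules wins with the highest bid; price is set by the runner-up at £8,170.

Jules pays £8,170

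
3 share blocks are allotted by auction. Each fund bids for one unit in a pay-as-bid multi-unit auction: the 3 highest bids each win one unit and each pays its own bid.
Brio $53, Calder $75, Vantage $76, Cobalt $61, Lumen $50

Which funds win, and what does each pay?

Bids ranked high→low: 76 (Vantage), 75 (Calder), 61 (Cobalt), 53 (Brio), 50 (Lumen)
The 3 highest are Vantage, Calder, Cobalt.
Each winner pays its own bid: Vantage $76, Calder $75, Cobalt $61.

Vantage $76, Calder $75, Cobalt $61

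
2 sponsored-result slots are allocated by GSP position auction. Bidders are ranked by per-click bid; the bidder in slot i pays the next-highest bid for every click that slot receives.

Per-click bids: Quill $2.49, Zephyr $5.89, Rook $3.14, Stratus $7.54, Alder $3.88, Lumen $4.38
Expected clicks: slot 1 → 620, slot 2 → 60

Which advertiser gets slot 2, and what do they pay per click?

Ranked by bid: $7.54 (Stratus) > $5.89 (Zephyr) > $4.38 (Lumen) > …
Slot 2 goes to the second-ranked bidder, Zephyr, who pays the next bid down: $4.38/click.

Zephyr; $4.38 per click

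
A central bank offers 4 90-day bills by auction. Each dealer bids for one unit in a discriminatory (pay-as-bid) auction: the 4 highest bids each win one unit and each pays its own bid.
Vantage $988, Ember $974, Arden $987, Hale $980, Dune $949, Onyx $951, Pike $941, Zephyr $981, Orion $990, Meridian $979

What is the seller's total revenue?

Total revenue: $3,946

Ordering the bids: 990 (Orion), 988 (Vantage), 987 (Arden), 981 (Zephyr), 980 (Hale), 979 (Meridian), …
Winners (4 units): Orion, Vantage, Arden, Zephyr.
Total revenue = 990 + 988 + 987 + 981 = $3,946.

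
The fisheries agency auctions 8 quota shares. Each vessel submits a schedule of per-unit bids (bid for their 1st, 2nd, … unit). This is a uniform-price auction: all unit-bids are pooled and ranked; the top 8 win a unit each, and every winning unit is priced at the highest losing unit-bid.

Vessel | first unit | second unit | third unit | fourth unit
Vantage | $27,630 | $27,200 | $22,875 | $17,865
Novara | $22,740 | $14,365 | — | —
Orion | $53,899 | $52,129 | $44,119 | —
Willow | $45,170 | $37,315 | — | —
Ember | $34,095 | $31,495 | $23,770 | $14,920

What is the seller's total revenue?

Pooled unit-bids ranked (top 8): 53,899 (Orion-1), 52,129 (Orion-2), 45,170 (Willow-1), 44,119 (Orion-3), 37,315 (Willow-2), 34,095 (Ember-1), 31,495 (Ember-2), 27,630 (Vantage-1)
Highest rejected unit-bid = $27,200.
Allocation: Ember 2, Orion 3, Vantage 1, Willow 2. Every unit priced at $27,200.
Revenue = 8 × 27,200 = $217,600.

Total revenue: $217,600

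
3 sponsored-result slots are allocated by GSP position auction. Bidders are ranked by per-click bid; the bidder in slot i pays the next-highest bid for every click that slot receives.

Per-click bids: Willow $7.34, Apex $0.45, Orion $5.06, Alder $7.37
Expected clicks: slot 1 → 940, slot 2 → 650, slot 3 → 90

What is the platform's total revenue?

Per-click bids in order: $7.37 (Alder) > $7.34 (Willow) > $5.06 (Orion) > $0.45 (Apex)
Slot 1: Alder pays $7.34 × 940 = $6899.60
Slot 2: Willow pays $5.06 × 650 = $3289.00
Slot 3: Orion pays $0.45 × 90 = $40.50
Total = $10229.10

Total revenue: $10229.10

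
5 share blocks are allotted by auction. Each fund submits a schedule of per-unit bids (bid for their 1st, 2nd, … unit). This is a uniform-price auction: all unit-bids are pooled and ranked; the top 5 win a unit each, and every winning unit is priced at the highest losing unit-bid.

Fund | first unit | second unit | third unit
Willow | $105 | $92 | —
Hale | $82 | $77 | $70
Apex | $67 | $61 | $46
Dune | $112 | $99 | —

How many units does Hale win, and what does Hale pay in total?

Hale: 1 unit, pays $77

Merging the schedules and taking the best 5: 112 (Dune-1), 105 (Willow-1), 99 (Dune-2), 92 (Willow-2), 82 (Hale-1)
First bid not allocated: $77.
Hale wins 1 unit(s) at $77 each.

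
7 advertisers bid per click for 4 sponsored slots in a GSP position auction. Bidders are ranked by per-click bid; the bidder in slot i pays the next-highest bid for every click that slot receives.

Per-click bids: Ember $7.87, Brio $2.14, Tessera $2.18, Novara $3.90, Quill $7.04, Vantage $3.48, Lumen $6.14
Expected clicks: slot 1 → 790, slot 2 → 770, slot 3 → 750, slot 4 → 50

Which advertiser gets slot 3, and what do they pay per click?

Sorting advertisers: $7.87 (Ember) > $7.04 (Quill) > $6.14 (Lumen) > $3.90 (Novara) > $3.48 (Vantage) > …
Slot 3 goes to the third-ranked bidder, Lumen, who pays the next bid down: $3.90/click.

Lumen; $3.90 per click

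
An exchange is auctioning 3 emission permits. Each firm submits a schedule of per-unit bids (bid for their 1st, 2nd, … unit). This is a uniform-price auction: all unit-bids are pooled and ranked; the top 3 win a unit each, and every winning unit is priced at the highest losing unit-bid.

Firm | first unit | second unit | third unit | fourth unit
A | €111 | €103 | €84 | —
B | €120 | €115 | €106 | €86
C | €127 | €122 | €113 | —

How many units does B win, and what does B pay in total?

B: 1 unit, pays €115

Merging the schedules and taking the best 3: 127 (C-1), 122 (C-2), 120 (B-1)
First bid not allocated: €115.
B wins 1 unit(s) at €115 each.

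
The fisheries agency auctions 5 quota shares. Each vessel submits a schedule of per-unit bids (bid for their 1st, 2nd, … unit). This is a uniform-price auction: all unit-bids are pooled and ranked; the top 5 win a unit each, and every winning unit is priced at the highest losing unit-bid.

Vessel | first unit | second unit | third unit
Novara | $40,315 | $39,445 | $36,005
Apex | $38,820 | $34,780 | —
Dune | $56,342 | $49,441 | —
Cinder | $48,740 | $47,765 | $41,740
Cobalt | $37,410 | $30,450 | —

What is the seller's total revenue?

Total revenue: $201,575

All unit-bids, highest first — top 5: 56,342 (Dune-1), 49,441 (Dune-2), 48,740 (Cinder-1), 47,765 (Cinder-2), 41,740 (Cinder-3)
Highest rejected unit-bid = $40,315.
Allocation: Cinder 3, Dune 2. Every unit priced at $40,315.
Revenue = 5 × 40,315 = $201,575.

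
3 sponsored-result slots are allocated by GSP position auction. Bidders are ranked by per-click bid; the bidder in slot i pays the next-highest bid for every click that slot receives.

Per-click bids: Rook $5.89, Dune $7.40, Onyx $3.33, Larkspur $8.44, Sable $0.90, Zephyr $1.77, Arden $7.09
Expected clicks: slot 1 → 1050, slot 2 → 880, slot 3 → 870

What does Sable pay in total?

Sable pays $0.00

Ranked by bid: $8.44 (Larkspur) > $7.40 (Dune) > $7.09 (Arden) > $5.89 (Rook) > …
Sable ranks below slot 3 → no slot, pays nothing.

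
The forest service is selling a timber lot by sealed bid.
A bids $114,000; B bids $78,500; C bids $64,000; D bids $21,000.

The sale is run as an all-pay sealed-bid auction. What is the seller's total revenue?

Rule: the highest bidder wins the item, but every bidder pays their own bid.
Bids in order: 114,000 (A) > 78,500 (B) > 64,000 (C) > 21,000 (D)
Every bidder forfeits their bid regardless of winning.
Revenue = 114,000 + 78,500 + 64,000 + 21,000 = $277,500.

Total revenue: $277,500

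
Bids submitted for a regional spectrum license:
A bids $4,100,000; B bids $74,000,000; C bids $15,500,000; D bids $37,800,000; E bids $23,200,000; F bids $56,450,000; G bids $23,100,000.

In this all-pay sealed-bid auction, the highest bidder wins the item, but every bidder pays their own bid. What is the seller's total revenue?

Total revenue: $234,150,000

Rule: the highest bidder wins the item, but every bidder pays their own bid.
Bids ranked: 74,000,000 (B) > 56,450,000 (F) > 37,800,000 (D) > 23,200,000 (E) > 23,100,000 (G) > 15,500,000 (C) > …
Every bidder forfeits their bid regardless of winning.
Revenue = 4,100,000 + 74,000,000 + 15,500,000 + 37,800,000 + 23,200,000 + 56,450,000 + 23,100,000 = $234,150,000.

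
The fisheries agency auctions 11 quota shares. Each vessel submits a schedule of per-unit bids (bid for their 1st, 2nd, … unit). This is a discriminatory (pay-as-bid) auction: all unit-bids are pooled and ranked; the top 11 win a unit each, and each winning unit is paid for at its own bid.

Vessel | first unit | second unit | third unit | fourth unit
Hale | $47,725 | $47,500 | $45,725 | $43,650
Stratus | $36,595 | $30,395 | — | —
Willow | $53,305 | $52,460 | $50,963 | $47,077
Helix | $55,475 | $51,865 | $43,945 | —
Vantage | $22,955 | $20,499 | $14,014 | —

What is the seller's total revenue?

Total revenue: $539,690

All unit-bids, highest first — top 11: 55,475 (Helix-1), 53,305 (Willow-1), 52,460 (Willow-2), 51,865 (Helix-2), 50,963 (Willow-3), 47,725 (Hale-1), 47,500 (Hale-2), 47,077 (Willow-4), 45,725 (Hale-3), 43,945 (Helix-3), 43,650 (Hale-4)
Next rejected bid: $36,595 (not a price — pay-as-bid).
Each winning unit pays its own bid.
Revenue = 55,475 + 53,305 + 52,460 + 51,865 + 50,963 + 47,725 + 47,500 + 47,077 + 45,725 + 43,945 + 43,650 = $539,690.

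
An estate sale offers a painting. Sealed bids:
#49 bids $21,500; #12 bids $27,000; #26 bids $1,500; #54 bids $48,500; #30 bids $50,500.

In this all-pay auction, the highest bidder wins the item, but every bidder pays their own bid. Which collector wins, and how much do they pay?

All-pay auction: the highest bidder wins the item, but every bidder pays their own bid.
Bids ranked: 50,500 (#30) > 48,500 (#54) > 27,000 (#12) > 21,500 (#49) > 1,500 (#26)
#30 wins with the top bid; all bids are sunk regardless.

#30 pays $50,500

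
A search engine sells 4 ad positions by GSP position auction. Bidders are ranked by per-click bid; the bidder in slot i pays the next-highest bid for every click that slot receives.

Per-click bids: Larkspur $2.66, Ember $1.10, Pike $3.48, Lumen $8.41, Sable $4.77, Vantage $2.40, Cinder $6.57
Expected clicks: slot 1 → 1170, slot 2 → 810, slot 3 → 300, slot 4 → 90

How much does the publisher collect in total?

Total revenue: $12834.00

Per-click bids in order: $8.41 (Lumen) > $6.57 (Cinder) > $4.77 (Sable) > $3.48 (Pike) > $2.66 (Larkspur) > …
Slot 1: Lumen pays $6.57 × 1170 = $7686.90
Slot 2: Cinder pays $4.77 × 810 = $3863.70
Slot 3: Sable pays $3.48 × 300 = $1044.00
Slot 4: Pike pays $2.66 × 90 = $239.40
Total = $12834.00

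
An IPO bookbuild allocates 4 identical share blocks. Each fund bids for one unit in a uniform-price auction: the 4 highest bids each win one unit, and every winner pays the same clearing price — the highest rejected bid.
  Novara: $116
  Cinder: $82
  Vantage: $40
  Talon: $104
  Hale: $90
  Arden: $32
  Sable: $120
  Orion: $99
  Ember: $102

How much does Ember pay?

Ember pays $99

Sorting: 120 (Sable), 116 (Novara), 104 (Talon), 102 (Ember), 99 (Orion), 90 (Hale), …
Winners (4 units): Sable, Novara, Talon, Ember.
Clearing price = highest rejected bid = $99.
Ember wins → pays $99.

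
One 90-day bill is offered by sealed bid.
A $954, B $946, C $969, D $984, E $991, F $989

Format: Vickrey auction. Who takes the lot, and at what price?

Vickrey auction: the highest bidder wins and pays the second-highest bid.
Sorting bids: 991 (E) > 989 (F) > 984 (D) > 969 (C) > 954 (A) > 946 (B)
Second-price: E pays F's bid of $989.

E pays $989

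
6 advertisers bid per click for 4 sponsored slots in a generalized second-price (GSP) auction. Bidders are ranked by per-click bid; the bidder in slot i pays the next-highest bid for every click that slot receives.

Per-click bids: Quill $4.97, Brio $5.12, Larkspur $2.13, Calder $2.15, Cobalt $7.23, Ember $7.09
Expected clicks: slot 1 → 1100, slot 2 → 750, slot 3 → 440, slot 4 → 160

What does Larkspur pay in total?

Ranked by bid: $7.23 (Cobalt) > $7.09 (Ember) > $5.12 (Brio) > $4.97 (Quill) > $2.15 (Calder) > …
Larkspur ranks below slot 4 → no slot, pays nothing.

Larkspur pays $0.00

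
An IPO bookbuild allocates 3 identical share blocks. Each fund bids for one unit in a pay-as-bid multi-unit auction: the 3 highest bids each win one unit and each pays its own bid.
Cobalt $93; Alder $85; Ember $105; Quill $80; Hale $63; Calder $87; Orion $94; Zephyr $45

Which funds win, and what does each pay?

Ember $105, Orion $94, Cobalt $93

Sorting: 105 (Ember), 94 (Orion), 93 (Cobalt), 87 (Calder), 85 (Alder), …
The 3 highest are Ember, Orion, Cobalt.
Each winner pays its own bid: Ember $105, Orion $94, Cobalt $93.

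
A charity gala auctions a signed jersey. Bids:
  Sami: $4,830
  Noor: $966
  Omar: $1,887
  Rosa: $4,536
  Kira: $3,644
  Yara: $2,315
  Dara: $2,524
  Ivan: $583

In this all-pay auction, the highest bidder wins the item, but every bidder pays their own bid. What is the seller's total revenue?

Bids ranked: 4,830 (Sami) > 4,536 (Rosa) > 3,644 (Kira) > 2,524 (Dara) > 2,315 (Yara) > 1,887 (Omar) > …
Sami wins with the top bid; all bids are sunk regardless.
Every bidder forfeits their bid regardless of winning.
Revenue = 4,830 + 966 + 1,887 + 4,536 + 3,644 + 2,315 + 2,524 + 583 = $21,285.

Total revenue: $21,285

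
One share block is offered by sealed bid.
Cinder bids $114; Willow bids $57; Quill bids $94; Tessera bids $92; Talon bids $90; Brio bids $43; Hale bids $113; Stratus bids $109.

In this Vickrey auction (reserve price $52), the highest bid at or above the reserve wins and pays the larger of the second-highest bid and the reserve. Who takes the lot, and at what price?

Rule: the highest bid at or above the reserve wins and pays the larger of the second-highest bid and the reserve.
Sorting bids: 114 (Cinder) > 113 (Hale) > 109 (Stratus) > 94 (Quill) > 92 (Tessera) > 90 (Talon) > …
Highest eligible bid: Cinder at $114.
Second-highest bid $113 exceeds the reserve $52 → payment $113.

Cinder pays $113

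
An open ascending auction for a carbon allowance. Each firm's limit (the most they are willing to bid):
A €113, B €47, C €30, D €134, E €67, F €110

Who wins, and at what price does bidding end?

Sorting limits: 134 (D) > 113 (A) > 110 (F) > 67 (E) > 47 (B) > 30 (C)
Bidding ends when A exits at €113; D takes it.

D wins at €113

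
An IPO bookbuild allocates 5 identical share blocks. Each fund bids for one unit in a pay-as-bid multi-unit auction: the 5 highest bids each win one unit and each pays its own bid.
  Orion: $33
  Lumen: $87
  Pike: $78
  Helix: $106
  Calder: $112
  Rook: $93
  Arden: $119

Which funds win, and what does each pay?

Bids ranked high→low: 119 (Arden), 112 (Calder), 106 (Helix), 93 (Rook), 87 (Lumen), 78 (Pike), 33 (Orion)
Winners (5 units): Arden, Calder, Helix, Rook, Lumen.
Each winner pays its own bid: Arden $119, Calder $112, Helix $106, Rook $93, Lumen $87.

Arden $119, Calder $112, Helix $106, Rook $93, Lumen $87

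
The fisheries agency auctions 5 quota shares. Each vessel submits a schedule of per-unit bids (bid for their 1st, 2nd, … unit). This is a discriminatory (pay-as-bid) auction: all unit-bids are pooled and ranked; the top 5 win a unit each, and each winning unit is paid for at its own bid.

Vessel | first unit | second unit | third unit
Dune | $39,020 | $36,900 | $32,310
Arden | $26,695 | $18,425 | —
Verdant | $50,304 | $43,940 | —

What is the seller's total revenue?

Total revenue: $202,474

Pooled unit-bids ranked (top 5): 50,304 (Verdant-1), 43,940 (Verdant-2), 39,020 (Dune-1), 36,900 (Dune-2), 32,310 (Dune-3)
Next rejected bid: $26,695 (not a price — pay-as-bid).
Each winning unit pays its own bid.
Revenue = 50,304 + 43,940 + 39,020 + 36,900 + 32,310 = $202,474.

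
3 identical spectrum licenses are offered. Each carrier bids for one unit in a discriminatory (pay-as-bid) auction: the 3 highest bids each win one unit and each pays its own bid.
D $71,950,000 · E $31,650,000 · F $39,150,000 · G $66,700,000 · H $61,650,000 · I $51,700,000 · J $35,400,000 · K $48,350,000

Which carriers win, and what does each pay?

Sorting: 71,950,000 (D), 66,700,000 (G), 61,650,000 (H), 51,700,000 (I), 48,350,000 (K), …
Winners (3 units): D, G, H.
Each winner pays its own bid: D $71,950,000, G $66,700,000, H $61,650,000.

D $71,950,000, G $66,700,000, H $61,650,000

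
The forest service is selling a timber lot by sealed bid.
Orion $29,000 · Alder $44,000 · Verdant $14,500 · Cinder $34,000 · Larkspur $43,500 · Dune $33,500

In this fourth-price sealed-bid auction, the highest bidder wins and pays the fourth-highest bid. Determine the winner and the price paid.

Sorting bids: 44,000 (Alder) > 43,500 (Larkspur) > 34,000 (Cinder) > 33,500 (Dune) > 29,000 (Orion) > 14,500 (Verdant)
Alder wins; payment is bid #4 in the ranking = $33,500.

Alder pays $33,500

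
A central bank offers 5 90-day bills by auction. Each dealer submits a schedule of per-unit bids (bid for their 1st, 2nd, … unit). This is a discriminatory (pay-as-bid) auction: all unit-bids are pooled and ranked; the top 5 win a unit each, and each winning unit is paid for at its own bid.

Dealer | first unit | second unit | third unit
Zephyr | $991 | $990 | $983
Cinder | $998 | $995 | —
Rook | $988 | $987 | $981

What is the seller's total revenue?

Merging the schedules and taking the best 5: 998 (Cinder-1), 995 (Cinder-2), 991 (Zephyr-1), 990 (Zephyr-2), 988 (Rook-1)
Next rejected bid: $987 (not a price — pay-as-bid).
Each winning unit pays its own bid.
Revenue = 998 + 995 + 991 + 990 + 988 = $4,962.

Total revenue: $4,962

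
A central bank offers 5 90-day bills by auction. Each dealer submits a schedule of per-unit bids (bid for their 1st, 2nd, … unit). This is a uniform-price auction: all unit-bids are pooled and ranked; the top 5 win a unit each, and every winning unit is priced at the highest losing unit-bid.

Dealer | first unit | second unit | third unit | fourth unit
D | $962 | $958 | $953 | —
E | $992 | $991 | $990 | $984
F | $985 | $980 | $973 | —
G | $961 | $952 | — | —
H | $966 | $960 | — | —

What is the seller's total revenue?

Merging the schedules and taking the best 5: 992 (E-1), 991 (E-2), 990 (E-3), 985 (F-1), 984 (E-4)
The (k+1)-th unit-bid is $980.
Allocation: E 4, F 1. Every unit priced at $980.
Revenue = 5 × 980 = $4,900.

Total revenue: $4,900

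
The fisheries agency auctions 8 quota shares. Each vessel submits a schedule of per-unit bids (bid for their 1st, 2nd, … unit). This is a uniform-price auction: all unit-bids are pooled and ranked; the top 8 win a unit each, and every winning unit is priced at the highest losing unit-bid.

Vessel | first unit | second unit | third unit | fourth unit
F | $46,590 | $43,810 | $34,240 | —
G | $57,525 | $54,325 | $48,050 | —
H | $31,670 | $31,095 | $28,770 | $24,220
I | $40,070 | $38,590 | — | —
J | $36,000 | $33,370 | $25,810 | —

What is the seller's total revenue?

Total revenue: $273,920

All unit-bids, highest first — top 8: 57,525 (G-1), 54,325 (G-2), 48,050 (G-3), 46,590 (F-1), 43,810 (F-2), 40,070 (I-1), 38,590 (I-2), 36,000 (J-1)
First bid not allocated: $34,240.
Allocation: F 2, G 3, I 2, J 1. Every unit priced at $34,240.
Revenue = 8 × 34,240 = $273,920.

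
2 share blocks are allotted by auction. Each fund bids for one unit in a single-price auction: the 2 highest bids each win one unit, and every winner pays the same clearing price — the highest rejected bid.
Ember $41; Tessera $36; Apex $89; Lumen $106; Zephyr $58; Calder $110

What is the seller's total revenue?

Sorting: 110 (Calder), 106 (Lumen), 89 (Apex), 58 (Zephyr), …
The 2 highest are Calder, Lumen.
Clearing price = highest rejected bid = $89.
Total revenue = 2 × $89 = $178.

Total revenue: $178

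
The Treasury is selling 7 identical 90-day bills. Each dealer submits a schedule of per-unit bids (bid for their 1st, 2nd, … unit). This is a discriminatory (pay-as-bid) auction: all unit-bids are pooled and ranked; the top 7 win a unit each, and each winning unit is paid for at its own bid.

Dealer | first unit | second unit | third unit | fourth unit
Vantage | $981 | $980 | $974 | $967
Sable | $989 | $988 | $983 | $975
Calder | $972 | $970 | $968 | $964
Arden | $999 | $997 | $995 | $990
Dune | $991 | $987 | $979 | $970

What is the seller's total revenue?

Total revenue: $6,949

Merging the schedules and taking the best 7: 999 (Arden-1), 997 (Arden-2), 995 (Arden-3), 991 (Dune-1), 990 (Arden-4), 989 (Sable-1), 988 (Sable-2)
Next rejected bid: $987 (not a price — pay-as-bid).
Each winning unit pays its own bid.
Revenue = 999 + 997 + 995 + 991 + 990 + 989 + 988 = $6,949.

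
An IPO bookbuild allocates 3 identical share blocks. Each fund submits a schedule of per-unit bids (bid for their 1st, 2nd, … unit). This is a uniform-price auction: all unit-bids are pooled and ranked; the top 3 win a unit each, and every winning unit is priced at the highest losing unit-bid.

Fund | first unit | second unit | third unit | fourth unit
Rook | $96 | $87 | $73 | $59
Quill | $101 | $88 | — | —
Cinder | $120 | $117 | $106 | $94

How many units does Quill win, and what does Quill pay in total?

Merging the schedules and taking the best 3: 120 (Cinder-1), 117 (Cinder-2), 106 (Cinder-3)
The (k+1)-th unit-bid is $101.
Quill wins 0 unit(s) at $101 each.

Quill: 0 units, pays $0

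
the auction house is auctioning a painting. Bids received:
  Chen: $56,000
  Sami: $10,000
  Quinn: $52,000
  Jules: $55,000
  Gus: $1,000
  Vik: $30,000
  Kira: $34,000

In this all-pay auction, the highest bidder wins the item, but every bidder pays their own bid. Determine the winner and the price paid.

All-pay auction: the highest bidder wins the item, but every bidder pays their own bid.
Bids ranked: 56,000 (Chen) > 55,000 (Jules) > 52,000 (Quinn) > 34,000 (Kira) > 30,000 (Vik) > 10,000 (Sami) > …
Chen is highest and takes the item; every bidder forfeits their bid.

Chen pays $56,000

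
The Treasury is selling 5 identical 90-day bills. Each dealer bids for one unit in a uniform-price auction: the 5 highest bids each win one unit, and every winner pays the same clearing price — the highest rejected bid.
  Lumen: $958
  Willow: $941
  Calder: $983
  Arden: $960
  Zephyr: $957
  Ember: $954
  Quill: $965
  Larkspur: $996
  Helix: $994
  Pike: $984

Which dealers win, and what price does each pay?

Larkspur, Helix, Pike, Calder, Quill; each pays $960

Sorting: 996 (Larkspur), 994 (Helix), 984 (Pike), 983 (Calder), 965 (Quill), 960 (Arden), 958 (Lumen), …
Top 5: Larkspur, Helix, Pike, Calder, Quill.
Clearing price = highest rejected bid = $960.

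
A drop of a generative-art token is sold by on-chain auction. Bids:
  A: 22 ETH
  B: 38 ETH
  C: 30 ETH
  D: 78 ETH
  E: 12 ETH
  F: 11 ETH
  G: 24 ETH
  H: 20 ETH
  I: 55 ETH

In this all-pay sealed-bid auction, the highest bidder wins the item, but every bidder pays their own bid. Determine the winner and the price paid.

D pays 78 ETH

Sorting bids: 78 (D) > 55 (I) > 38 (B) > 30 (C) > 24 (G) > 22 (A) > …
D wins with the top bid; all bids are sunk regardless.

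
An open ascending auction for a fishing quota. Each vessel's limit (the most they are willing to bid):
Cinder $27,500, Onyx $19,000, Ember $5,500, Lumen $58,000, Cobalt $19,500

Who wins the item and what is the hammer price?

Lumen wins at $27,500

Sorting limits: 58,000 (Lumen) > 27,500 (Cinder) > 19,500 (Cobalt) > 19,000 (Onyx) > 5,500 (Ember)
Bidding ends when Cinder exits at $27,500; Lumen takes it.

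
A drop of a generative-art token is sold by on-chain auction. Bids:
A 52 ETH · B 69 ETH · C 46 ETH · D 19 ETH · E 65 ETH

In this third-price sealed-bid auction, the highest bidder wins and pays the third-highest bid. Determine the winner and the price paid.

B pays 52 ETH

Third-price sealed-bid auction: the highest bidder wins and pays the third-highest bid.
Bids in order: 69 (B) > 65 (E) > 52 (A) > 46 (C) > 19 (D)
B is highest; pays the third-highest bid, 52 ETH.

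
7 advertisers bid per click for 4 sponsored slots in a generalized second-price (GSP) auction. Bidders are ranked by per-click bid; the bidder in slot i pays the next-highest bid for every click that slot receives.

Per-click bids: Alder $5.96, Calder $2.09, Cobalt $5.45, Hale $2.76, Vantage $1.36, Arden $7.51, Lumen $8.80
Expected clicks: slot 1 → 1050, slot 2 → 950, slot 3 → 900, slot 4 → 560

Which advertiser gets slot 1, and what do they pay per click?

Ranked by bid: $8.80 (Lumen) > $7.51 (Arden) > $5.96 (Alder) > $5.45 (Cobalt) > $2.76 (Hale) > …
Slot 1 goes to the first-ranked bidder, Lumen, who pays the next bid down: $7.51/click.

Lumen; $7.51 per click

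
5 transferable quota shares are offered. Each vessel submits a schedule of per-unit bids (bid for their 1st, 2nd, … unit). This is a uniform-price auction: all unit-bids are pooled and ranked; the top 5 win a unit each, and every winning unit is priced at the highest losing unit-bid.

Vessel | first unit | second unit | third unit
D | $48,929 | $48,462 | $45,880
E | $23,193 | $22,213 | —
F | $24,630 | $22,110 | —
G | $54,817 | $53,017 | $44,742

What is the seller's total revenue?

Pooled unit-bids ranked (top 5): 54,817 (G-1), 53,017 (G-2), 48,929 (D-1), 48,462 (D-2), 45,880 (D-3)
Highest rejected unit-bid = $44,742.
Allocation: D 3, G 2. Every unit priced at $44,742.
Revenue = 5 × 44,742 = $223,710.

Total revenue: $223,710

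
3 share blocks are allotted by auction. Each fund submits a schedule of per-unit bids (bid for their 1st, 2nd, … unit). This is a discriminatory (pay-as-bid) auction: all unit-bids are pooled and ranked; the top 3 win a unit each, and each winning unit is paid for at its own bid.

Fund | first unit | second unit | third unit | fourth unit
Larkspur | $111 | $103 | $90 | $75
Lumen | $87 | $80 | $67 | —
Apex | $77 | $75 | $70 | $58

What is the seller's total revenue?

Pooled unit-bids ranked (top 3): 111 (Larkspur-1), 103 (Larkspur-2), 90 (Larkspur-3)
Next rejected bid: $87 (not a price — pay-as-bid).
Each winning unit pays its own bid.
Revenue = 111 + 103 + 90 = $304.

Total revenue: $304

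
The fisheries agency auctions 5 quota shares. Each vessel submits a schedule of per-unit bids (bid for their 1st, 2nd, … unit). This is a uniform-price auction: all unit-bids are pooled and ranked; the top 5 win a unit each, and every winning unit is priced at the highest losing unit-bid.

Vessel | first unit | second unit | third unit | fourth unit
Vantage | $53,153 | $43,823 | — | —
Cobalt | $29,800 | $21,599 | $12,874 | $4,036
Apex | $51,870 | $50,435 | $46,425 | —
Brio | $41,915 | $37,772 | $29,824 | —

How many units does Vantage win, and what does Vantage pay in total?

Vantage: 2 units, pays $83,830

Pooled unit-bids ranked (top 5): 53,153 (Vantage-1), 51,870 (Apex-1), 50,435 (Apex-2), 46,425 (Apex-3), 43,823 (Vantage-2)
First bid not allocated: $41,915.
Vantage wins 2 unit(s) at $41,915 each.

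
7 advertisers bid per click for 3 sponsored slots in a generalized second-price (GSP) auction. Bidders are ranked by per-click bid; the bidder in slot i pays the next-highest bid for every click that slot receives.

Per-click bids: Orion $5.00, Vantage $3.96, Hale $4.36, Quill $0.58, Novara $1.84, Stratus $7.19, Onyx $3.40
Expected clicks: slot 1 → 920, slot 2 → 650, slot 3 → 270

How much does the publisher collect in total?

Ranked by bid: $7.19 (Stratus) > $5.00 (Orion) > $4.36 (Hale) > $3.96 (Vantage) > …
Slot 1: Stratus pays $5.00 × 920 = $4600.00
Slot 2: Orion pays $4.36 × 650 = $2834.00
Slot 3: Hale pays $3.96 × 270 = $1069.20
Total = $8503.20

Total revenue: $8503.20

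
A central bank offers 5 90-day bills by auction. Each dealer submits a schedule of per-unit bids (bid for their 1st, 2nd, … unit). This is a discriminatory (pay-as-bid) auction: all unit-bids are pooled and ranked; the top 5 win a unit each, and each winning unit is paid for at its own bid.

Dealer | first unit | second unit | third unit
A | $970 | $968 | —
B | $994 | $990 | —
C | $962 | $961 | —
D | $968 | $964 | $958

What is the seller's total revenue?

Total revenue: $4,890

Pooled unit-bids ranked (top 5): 994 (B-1), 990 (B-2), 970 (A-1), 968 (A-2), 968 (D-1)
Next rejected bid: $964 (not a price — pay-as-bid).
Each winning unit pays its own bid.
Revenue = 994 + 990 + 970 + 968 + 968 = $4,890.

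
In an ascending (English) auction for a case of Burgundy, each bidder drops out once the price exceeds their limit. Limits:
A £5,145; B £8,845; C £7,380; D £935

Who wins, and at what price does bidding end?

B wins at £7,380

Limits in order: 8,845 (B) > 7,380 (C) > 5,145 (A) > 935 (D)
Once the price passes £7,380, only B is left; the hammer falls at C's limit of £7,380.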